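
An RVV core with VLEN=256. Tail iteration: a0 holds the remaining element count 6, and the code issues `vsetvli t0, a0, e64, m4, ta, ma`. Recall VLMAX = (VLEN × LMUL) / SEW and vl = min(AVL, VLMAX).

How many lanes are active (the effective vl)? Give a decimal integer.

VLMAX = (256 × 4) / 64 = 16 lanes
vl = min(AVL, VLMAX) = min(6, 16) = 6

vl = 6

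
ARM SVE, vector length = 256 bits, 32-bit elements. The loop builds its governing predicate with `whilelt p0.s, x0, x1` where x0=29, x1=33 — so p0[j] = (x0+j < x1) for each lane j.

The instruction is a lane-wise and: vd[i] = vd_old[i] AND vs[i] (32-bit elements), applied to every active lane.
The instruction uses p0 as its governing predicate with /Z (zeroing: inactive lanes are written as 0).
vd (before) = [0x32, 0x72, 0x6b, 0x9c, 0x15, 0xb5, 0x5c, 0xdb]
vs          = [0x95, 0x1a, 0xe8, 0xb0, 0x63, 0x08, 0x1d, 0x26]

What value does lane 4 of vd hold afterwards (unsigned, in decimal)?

vd[4] = 0

lane count: 256 div 32 = 8
p0[j] = (29+j < 33); true for j=0..3 → 4 lanes set
[0] and(0x32,0x95) = 0x10
[1] and(0x72,0x1a) = 0x12
[2] and(0x6b,0xe8) = 0x68
[3] and(0x9c,0xb0) = 0x90
[4] tail/zero = 0x00
[5] tail/zero = 0x00
[6] tail/zero = 0x00
[7] tail/zero = 0x00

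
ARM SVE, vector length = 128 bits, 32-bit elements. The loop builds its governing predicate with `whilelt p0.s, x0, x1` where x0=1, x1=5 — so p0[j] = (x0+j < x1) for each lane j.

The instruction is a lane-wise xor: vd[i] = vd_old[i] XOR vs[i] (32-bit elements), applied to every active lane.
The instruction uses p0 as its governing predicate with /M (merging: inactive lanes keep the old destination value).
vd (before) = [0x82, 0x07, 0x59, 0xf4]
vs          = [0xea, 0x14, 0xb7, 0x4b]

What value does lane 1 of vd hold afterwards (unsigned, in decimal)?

register lanes = 128/32 = 4
p0[j] = (1+j < 5); true for j=0..3 → 4 lanes set
vd[0] xor(0x82,0xea) -> 0x68
vd[1] xor(0x07,0x14) -> 0x13
vd[2] xor(0x59,0xb7) -> 0xee
vd[3] xor(0xf4,0x4b) -> 0xbf

vd[1] = 19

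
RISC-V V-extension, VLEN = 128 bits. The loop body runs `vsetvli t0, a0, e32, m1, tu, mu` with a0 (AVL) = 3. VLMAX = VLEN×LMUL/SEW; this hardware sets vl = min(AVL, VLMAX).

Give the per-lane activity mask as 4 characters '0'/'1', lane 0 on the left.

predicate = 1110

VLMAX = (128 × 1) / 32 = 4 lanes
vl = min(AVL, VLMAX) = min(3, 4) = 3
bits (lane 0 leftmost): 1110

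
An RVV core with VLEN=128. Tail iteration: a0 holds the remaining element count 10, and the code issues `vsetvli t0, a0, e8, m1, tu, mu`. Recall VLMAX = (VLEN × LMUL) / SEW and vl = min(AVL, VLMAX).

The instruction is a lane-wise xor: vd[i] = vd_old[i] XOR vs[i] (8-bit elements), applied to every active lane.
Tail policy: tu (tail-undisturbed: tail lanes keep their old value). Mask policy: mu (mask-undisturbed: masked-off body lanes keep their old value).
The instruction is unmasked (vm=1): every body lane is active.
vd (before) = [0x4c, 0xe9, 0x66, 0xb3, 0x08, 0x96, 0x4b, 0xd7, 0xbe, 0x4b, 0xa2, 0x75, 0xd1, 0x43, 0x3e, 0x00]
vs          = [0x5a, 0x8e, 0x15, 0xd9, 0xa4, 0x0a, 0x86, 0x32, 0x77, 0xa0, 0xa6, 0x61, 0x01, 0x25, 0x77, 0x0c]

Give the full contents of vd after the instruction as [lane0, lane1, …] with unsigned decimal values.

vd = [22, 103, 115, 106, 172, 156, 205, 229, 201, 235, 162, 117, 209, 67, 62, 0]

lanes per group: 128·1/8 = 16
vl = min(AVL, VLMAX) = min(10, 16) = 10
[0] xor(0x4c,0x5a) = 0x16
[1] xor(0xe9,0x8e) = 0x67
[2] xor(0x66,0x15) = 0x73
[3] xor(0xb3,0xd9) = 0x6a
[4] xor(0x08,0xa4) = 0xac
[5] xor(0x96,0x0a) = 0x9c
[6] xor(0x4b,0x86) = 0xcd
[7] xor(0xd7,0x32) = 0xe5
[8] xor(0xbe,0x77) = 0xc9
[9] xor(0x4b,0xa0) = 0xeb
[10] tail/keep = 0xa2
[11] tail/keep = 0x75
[12] tail/keep = 0xd1
[13] tail/keep = 0x43
[14] tail/keep = 0x3e
[15] tail/keep = 0x00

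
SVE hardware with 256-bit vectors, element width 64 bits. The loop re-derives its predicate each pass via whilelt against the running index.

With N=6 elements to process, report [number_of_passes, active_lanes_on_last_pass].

256-bit reg / 64-bit elem → 4 lanes
N=6: ⌈6/4⌉ = 2 iters; last vl = 6 − 1×4 = 2

[iterations, last_vl] = [2, 2]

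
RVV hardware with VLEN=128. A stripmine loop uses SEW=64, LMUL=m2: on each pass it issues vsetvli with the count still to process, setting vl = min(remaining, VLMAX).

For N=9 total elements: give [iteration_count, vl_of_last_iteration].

[iterations, last_vl] = [3, 1]

lanes per group: 128·2/64 = 4
9 elements at 4/iter → 3 passes, remainder 1 on the last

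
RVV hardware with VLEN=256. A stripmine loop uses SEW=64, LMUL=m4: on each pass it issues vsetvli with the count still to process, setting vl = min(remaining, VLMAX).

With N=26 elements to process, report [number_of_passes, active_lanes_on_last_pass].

[iterations, last_vl] = [2, 10]

VLMAX = VLEN×LMUL/SEW = 256×4/64 = 16
iterations = ceil(26/16) = 2; final-pass vl = 10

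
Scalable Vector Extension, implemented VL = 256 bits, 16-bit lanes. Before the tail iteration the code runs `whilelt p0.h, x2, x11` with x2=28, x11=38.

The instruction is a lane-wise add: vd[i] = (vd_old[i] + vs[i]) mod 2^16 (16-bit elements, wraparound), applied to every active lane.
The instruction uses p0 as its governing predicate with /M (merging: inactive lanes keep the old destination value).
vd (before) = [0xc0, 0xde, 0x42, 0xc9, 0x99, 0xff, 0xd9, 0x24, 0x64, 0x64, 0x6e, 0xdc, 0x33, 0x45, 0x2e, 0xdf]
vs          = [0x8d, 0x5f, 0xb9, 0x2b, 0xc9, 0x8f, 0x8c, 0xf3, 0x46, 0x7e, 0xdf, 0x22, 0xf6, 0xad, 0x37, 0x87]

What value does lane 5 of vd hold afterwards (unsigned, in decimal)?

vd[5] = 398

register lanes = 256/16 = 16
p0[j] = (28+j < 38); true for j=0..9 → 10 lanes set
  i=0: add(0xc0,0x8d) → 333
  i=1: add(0xde,0x5f) → 317
  i=2: add(0x42,0xb9) → 251
  i=3: add(0xc9,0x2b) → 244
  i=4: add(0x99,0xc9) → 354
  i=5: add(0xff,0x8f) → 398
  i=6: add(0xd9,0x8c) → 357
  i=7: add(0x24,0xf3) → 279
  i=8: add(0x64,0x46) → 170
  i=9: add(0x64,0x7e) → 226
  i=10: tail/keep → 110
  i=11: tail/keep → 220
  i=12: tail/keep → 51
  i=13: tail/keep → 69
  i=14: tail/keep → 46
  i=15: tail/keep → 223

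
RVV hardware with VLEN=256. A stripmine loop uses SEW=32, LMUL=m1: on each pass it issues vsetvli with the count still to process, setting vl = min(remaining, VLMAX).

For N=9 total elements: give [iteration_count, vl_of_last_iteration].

lanes per group: 256·1/32 = 8
N=9: ⌈9/8⌉ = 2 iters; last vl = 9 − 1×8 = 1

[iterations, last_vl] = [2, 1]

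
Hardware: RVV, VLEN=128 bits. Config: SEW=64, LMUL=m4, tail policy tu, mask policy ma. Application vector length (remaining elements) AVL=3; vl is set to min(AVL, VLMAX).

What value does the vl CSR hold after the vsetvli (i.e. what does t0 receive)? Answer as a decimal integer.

VLMAX = VLEN×LMUL/SEW = 128×4/64 = 8
vl = min(AVL, VLMAX) = min(3, 8) = 3

vl = 3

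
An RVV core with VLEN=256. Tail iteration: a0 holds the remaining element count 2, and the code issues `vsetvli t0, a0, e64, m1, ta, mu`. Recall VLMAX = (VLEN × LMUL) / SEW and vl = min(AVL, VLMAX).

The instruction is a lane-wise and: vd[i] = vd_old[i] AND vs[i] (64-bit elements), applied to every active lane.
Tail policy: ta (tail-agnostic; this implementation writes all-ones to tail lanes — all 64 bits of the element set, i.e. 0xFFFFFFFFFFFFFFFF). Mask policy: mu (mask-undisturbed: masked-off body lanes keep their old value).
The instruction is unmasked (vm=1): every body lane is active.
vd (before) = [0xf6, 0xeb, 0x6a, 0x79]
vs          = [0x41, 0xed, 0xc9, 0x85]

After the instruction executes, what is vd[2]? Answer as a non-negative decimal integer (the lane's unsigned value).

VLMAX = VLEN×LMUL/SEW = 256×1/64 = 4
vl = min(AVL, VLMAX) = min(2, 4) = 2
  i=0: and(0xf6,0x41) → 64
  i=1: and(0xeb,0xed) → 233
  i=2: tail/ones → 18446744073709551615
  i=3: tail/ones → 18446744073709551615

vd[2] = 18446744073709551615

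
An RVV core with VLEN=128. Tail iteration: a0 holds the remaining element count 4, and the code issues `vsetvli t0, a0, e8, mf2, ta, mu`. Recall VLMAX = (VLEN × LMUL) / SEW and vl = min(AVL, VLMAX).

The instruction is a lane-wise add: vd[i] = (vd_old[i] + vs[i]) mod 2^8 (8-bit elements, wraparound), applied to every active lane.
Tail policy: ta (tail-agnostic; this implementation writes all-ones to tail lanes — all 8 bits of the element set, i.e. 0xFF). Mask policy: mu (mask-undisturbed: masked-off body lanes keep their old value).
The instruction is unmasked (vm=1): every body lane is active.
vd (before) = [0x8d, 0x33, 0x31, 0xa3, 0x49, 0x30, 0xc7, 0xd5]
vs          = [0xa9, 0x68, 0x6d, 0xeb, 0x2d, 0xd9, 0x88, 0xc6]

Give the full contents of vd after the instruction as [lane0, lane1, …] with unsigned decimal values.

vd = [54, 155, 158, 142, 255, 255, 255, 255]

VLMAX = VLEN×LMUL/SEW = 128×1/2/8 = 8
AVL=4 ≤ VLMAX=8, so vl = 4
[0] add(0x8d,0xa9) = 0x36
[1] add(0x33,0x68) = 0x9b
[2] add(0x31,0x6d) = 0x9e
[3] add(0xa3,0xeb) = 0x8e
[4] tail/ones = 0xff
[5] tail/ones = 0xff
[6] tail/ones = 0xff
[7] tail/ones = 0xff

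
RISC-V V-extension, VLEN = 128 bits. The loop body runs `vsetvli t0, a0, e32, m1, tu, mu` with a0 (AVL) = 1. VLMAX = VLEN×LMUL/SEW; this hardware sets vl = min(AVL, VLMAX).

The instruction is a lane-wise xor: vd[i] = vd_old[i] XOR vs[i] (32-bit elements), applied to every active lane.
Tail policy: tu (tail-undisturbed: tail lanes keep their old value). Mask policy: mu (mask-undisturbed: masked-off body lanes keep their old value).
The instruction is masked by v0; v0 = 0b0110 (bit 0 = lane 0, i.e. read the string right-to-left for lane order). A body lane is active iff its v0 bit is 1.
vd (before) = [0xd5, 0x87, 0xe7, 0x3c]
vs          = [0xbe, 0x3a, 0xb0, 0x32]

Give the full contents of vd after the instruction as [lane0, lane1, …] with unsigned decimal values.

vd = [213, 135, 231, 60]

VLMAX = VLEN×LMUL/SEW = 128×1/32 = 4
AVL=1 ≤ VLMAX=4, so vl = 1
[0] mask-off/keep = 0xd5
[1] tail/keep = 0x87
[2] tail/keep = 0xe7
[3] tail/keep = 0x3c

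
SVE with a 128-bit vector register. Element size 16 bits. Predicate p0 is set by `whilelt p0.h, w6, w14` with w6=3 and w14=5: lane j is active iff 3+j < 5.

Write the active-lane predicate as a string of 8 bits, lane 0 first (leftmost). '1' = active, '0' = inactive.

predicate = 11000000

register lanes = 128/16 = 8
active while 3+j < 5, i.e. j ∈ [0,2) capped at 8 ⇒ 2
bits (lane 0 leftmost): 11000000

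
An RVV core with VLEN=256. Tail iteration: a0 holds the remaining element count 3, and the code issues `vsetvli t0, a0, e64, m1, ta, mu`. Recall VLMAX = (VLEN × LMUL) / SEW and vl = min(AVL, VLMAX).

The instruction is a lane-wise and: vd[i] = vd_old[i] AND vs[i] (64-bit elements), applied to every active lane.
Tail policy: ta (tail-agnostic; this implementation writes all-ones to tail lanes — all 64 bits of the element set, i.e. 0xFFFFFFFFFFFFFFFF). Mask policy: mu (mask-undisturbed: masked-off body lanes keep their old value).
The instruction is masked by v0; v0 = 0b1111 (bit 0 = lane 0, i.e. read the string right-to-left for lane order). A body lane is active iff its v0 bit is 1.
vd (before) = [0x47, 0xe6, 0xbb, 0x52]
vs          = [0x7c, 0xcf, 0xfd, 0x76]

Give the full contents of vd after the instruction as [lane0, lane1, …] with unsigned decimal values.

vd = [68, 198, 185, 18446744073709551615]

VLMAX = VLEN×LMUL/SEW = 256×1/64 = 4
vl ← min(3, 4) = 3
lane  0: and(0x47,0x7c) ⇒ 0x44
lane  1: and(0xe6,0xcf) ⇒ 0xc6
lane  2: and(0xbb,0xfd) ⇒ 0xb9
lane  3: tail/ones ⇒ 0xffffffffffffffff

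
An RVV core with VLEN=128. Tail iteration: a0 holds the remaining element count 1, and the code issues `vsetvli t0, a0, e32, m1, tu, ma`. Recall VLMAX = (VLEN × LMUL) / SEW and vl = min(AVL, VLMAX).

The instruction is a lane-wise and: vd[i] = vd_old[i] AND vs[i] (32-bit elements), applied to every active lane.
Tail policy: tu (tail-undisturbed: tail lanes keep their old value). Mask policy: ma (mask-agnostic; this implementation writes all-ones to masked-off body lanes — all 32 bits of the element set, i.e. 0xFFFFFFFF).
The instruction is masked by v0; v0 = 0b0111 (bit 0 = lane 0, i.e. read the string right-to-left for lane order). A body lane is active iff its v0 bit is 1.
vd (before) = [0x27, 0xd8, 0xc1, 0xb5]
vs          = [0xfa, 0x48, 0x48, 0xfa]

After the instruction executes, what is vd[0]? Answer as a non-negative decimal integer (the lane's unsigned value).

lanes per group: 128·1/32 = 4
AVL=1 ≤ VLMAX=4, so vl = 1
[0] and(0x27,0xfa) = 0x22
[1] tail/keep = 0xd8
[2] tail/keep = 0xc1
[3] tail/keep = 0xb5

vd[0] = 34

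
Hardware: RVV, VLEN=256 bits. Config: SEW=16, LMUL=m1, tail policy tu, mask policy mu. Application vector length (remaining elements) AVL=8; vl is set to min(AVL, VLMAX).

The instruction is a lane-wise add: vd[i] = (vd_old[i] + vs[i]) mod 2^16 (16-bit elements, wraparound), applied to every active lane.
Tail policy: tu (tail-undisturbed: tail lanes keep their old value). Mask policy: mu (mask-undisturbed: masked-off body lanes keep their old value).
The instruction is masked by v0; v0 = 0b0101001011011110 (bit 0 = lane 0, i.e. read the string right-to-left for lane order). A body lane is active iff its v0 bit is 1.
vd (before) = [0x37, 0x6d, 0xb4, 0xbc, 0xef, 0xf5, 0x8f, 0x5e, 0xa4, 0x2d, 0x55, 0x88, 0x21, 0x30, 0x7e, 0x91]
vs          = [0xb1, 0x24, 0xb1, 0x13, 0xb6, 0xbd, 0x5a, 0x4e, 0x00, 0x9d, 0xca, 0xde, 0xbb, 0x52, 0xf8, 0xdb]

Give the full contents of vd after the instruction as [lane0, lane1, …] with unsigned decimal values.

lanes per group: 256·1/16 = 16
vl = min(AVL, VLMAX) = min(8, 16) = 8
lane  0: mask-off/keep ⇒ 0x37
lane  1: add(0x6d,0x24) ⇒ 0x91
lane  2: add(0xb4,0xb1) ⇒ 0x165
lane  3: add(0xbc,0x13) ⇒ 0xcf
lane  4: add(0xef,0xb6) ⇒ 0x1a5
lane  5: mask-off/keep ⇒ 0xf5
lane  6: add(0x8f,0x5a) ⇒ 0xe9
lane  7: add(0x5e,0x4e) ⇒ 0xac
lane  8: tail/keep ⇒ 0xa4
lane  9: tail/keep ⇒ 0x2d
lane 10: tail/keep ⇒ 0x55
lane 11: tail/keep ⇒ 0x88
lane 12: tail/keep ⇒ 0x21
lane 13: tail/keep ⇒ 0x30
lane 14: tail/keep ⇒ 0x7e
lane 15: tail/keep ⇒ 0x91

vd = [55, 145, 357, 207, 421, 245, 233, 172, 164, 45, 85, 136, 33, 48, 126, 145]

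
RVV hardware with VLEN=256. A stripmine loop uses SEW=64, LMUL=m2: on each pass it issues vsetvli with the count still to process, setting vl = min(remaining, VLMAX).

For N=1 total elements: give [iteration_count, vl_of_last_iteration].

[iterations, last_vl] = [1, 1]

VLMAX = VLEN×LMUL/SEW = 256×2/64 = 8
N=1: ⌈1/8⌉ = 1 iters; last vl = 1 − 0×8 = 1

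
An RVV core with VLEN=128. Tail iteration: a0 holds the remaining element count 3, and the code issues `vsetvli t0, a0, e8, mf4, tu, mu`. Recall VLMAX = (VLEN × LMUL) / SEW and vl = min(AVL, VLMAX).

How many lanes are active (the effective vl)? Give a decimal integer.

lanes per group: 128·1/4/8 = 4
vl ← min(3, 4) = 3

vl = 3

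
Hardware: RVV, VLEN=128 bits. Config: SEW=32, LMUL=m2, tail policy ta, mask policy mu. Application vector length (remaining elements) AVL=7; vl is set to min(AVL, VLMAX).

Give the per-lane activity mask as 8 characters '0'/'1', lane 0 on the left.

lanes per group: 128·2/32 = 8
vl ← min(7, 8) = 7
bits (lane 0 leftmost): 11111110

predicate = 11111110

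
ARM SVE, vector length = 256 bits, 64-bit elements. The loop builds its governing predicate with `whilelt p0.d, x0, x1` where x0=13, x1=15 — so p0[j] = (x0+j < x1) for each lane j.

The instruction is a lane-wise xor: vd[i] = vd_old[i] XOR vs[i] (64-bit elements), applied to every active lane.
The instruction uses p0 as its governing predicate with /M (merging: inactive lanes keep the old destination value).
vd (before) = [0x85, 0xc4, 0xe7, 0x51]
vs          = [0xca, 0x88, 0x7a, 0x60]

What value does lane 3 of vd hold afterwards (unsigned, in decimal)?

vd[3] = 81

register lanes = 256/64 = 4
p0[j] = (13+j < 15); true for j=0..1 → 2 lanes set
lane  0: xor(0x85,0xca) ⇒ 0x4f
lane  1: xor(0xc4,0x88) ⇒ 0x4c
lane  2: tail/keep ⇒ 0xe7
lane  3: tail/keep ⇒ 0x51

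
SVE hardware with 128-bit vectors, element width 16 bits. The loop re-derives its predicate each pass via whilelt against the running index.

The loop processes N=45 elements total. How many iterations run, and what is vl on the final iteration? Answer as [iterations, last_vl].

lane count: 128 div 16 = 8
45 elements at 8/iter → 6 passes, remainder 5 on the last

[iterations, last_vl] = [6, 5]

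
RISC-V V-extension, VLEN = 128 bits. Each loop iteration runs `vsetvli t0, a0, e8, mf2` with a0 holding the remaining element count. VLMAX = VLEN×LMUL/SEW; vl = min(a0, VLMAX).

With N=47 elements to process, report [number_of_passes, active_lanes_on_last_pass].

lanes per group: 128·1/2/8 = 8
iterations = ceil(47/8) = 6; final-pass vl = 7

[iterations, last_vl] = [6, 7]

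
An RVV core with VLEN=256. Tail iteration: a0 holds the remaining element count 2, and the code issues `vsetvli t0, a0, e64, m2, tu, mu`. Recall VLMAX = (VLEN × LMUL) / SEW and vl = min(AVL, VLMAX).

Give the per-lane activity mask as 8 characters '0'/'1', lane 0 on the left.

predicate = 11000000

VLMAX = VLEN×LMUL/SEW = 256×2/64 = 8
AVL=2 ≤ VLMAX=8, so vl = 2
bits (lane 0 leftmost): 11000000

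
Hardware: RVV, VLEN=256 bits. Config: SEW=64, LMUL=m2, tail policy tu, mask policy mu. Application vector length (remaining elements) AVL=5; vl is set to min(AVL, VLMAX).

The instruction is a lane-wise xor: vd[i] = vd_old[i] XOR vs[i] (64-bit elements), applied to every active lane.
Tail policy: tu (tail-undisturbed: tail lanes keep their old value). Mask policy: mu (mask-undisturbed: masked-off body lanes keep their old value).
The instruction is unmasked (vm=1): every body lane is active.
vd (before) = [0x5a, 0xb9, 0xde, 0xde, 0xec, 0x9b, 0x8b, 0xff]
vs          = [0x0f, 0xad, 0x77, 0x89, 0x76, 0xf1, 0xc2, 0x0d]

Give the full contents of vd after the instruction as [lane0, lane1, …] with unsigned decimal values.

VLMAX = (256 × 2) / 64 = 8 lanes
vl ← min(5, 8) = 5
[0] xor(0x5a,0x0f) = 0x55
[1] xor(0xb9,0xad) = 0x14
[2] xor(0xde,0x77) = 0xa9
[3] xor(0xde,0x89) = 0x57
[4] xor(0xec,0x76) = 0x9a
[5] tail/keep = 0x9b
[6] tail/keep = 0x8b
[7] tail/keep = 0xff

vd = [85, 20, 169, 87, 154, 155, 139, 255]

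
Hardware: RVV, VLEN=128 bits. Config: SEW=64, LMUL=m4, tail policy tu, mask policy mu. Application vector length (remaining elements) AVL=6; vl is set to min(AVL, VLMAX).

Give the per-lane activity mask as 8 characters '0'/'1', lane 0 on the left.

predicate = 11111100

VLMAX = VLEN×LMUL/SEW = 128×4/64 = 8
vl = min(AVL, VLMAX) = min(6, 8) = 6
bits (lane 0 leftmost): 11111100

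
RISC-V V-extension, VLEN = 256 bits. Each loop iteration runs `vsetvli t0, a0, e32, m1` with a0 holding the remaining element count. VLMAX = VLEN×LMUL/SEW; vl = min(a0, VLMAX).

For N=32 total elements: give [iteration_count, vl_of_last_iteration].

VLMAX = VLEN×LMUL/SEW = 256×1/32 = 8
N=32: ⌈32/8⌉ = 4 iters; last vl = 32 − 3×8 = 8

[iterations, last_vl] = [4, 8]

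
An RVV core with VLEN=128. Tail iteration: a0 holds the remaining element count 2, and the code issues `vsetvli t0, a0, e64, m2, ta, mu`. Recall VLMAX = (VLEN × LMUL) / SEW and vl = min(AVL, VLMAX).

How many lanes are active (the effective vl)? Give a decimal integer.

vl = 2

VLMAX = (128 × 2) / 64 = 4 lanes
vl = min(AVL, VLMAX) = min(2, 4) = 2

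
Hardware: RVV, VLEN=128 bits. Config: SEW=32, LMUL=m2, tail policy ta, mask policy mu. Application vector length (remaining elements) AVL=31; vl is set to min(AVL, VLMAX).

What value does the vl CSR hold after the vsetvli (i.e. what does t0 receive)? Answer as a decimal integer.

VLMAX = (128 × 2) / 32 = 8 lanes
AVL=31 > VLMAX=8, so vl = 8

vl = 8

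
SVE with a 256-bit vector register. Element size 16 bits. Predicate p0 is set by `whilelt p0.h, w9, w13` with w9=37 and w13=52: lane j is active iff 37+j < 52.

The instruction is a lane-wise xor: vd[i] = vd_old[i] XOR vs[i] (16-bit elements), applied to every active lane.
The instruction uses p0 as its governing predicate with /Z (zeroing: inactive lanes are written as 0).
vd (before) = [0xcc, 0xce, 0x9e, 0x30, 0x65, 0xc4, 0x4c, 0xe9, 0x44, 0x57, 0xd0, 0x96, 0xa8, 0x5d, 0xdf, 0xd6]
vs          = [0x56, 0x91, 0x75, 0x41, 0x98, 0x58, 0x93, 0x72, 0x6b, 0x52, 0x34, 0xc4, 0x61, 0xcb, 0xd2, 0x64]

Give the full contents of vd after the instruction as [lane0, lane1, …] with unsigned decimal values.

vd = [154, 95, 235, 113, 253, 156, 223, 155, 47, 5, 228, 82, 201, 150, 13, 0]

256-bit reg / 16-bit elem → 16 lanes
whilelt: lane j active iff 37+j < 52 → j < 15 → 15 active
vd[0] xor(0xcc,0x56) -> 0x9a
vd[1] xor(0xce,0x91) -> 0x5f
vd[2] xor(0x9e,0x75) -> 0xeb
vd[3] xor(0x30,0x41) -> 0x71
vd[4] xor(0x65,0x98) -> 0xfd
vd[5] xor(0xc4,0x58) -> 0x9c
vd[6] xor(0x4c,0x93) -> 0xdf
vd[7] xor(0xe9,0x72) -> 0x9b
vd[8] xor(0x44,0x6b) -> 0x2f
vd[9] xor(0x57,0x52) -> 0x05
vd[10] xor(0xd0,0x34) -> 0xe4
vd[11] xor(0x96,0xc4) -> 0x52
vd[12] xor(0xa8,0x61) -> 0xc9
vd[13] xor(0x5d,0xcb) -> 0x96
vd[14] xor(0xdf,0xd2) -> 0x0d
vd[15] tail/zero -> 0x00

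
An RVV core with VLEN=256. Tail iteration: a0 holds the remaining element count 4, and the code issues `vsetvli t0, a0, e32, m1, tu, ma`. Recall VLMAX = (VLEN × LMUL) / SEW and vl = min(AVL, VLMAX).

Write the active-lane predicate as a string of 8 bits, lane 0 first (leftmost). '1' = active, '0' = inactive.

predicate = 11110000

VLMAX = VLEN×LMUL/SEW = 256×1/32 = 8
vl ← min(4, 8) = 4
bits (lane 0 leftmost): 11110000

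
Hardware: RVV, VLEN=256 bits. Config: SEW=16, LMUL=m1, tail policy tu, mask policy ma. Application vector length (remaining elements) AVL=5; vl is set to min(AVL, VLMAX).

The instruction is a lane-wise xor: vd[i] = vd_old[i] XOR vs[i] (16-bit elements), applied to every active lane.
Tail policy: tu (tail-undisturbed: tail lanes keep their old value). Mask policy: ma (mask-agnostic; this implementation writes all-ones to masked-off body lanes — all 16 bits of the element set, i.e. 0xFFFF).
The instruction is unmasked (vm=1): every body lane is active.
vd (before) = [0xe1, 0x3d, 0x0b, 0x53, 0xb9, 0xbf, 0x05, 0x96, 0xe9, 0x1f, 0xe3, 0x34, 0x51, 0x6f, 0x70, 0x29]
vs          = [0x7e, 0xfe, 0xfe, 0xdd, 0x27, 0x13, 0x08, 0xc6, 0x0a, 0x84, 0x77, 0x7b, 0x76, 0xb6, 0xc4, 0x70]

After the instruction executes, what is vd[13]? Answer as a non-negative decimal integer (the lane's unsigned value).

VLMAX = VLEN×LMUL/SEW = 256×1/16 = 16
AVL=5 ≤ VLMAX=16, so vl = 5
  i=0: xor(0xe1,0x7e) → 159
  i=1: xor(0x3d,0xfe) → 195
  i=2: xor(0x0b,0xfe) → 245
  i=3: xor(0x53,0xdd) → 142
  i=4: xor(0xb9,0x27) → 158
  i=5: tail/keep → 191
  i=6: tail/keep → 5
  i=7: tail/keep → 150
  i=8: tail/keep → 233
  i=9: tail/keep → 31
  i=10: tail/keep → 227
  i=11: tail/keep → 52
  i=12: tail/keep → 81
  i=13: tail/keep → 111
  i=14: tail/keep → 112
  i=15: tail/keep → 41

vd[13] = 111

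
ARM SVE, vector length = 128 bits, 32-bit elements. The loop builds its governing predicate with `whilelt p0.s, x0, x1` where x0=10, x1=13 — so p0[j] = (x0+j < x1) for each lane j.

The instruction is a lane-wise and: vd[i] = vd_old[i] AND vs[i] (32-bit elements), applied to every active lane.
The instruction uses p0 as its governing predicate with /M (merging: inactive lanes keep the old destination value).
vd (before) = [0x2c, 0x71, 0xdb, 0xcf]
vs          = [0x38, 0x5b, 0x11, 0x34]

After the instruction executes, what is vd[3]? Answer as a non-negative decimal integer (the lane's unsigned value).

vd[3] = 207

register lanes = 128/32 = 4
whilelt: lane j active iff 10+j < 13 → j < 3 → 3 active
lane  0: and(0x2c,0x38) ⇒ 0x28
lane  1: and(0x71,0x5b) ⇒ 0x51
lane  2: and(0xdb,0x11) ⇒ 0x11
lane  3: tail/keep ⇒ 0xcf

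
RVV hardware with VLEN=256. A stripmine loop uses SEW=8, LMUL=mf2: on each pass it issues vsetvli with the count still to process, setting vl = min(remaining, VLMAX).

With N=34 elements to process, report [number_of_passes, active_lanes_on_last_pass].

VLMAX = VLEN×LMUL/SEW = 256×1/2/8 = 16
N=34: ⌈34/16⌉ = 3 iters; last vl = 34 − 2×16 = 2

[iterations, last_vl] = [3, 2]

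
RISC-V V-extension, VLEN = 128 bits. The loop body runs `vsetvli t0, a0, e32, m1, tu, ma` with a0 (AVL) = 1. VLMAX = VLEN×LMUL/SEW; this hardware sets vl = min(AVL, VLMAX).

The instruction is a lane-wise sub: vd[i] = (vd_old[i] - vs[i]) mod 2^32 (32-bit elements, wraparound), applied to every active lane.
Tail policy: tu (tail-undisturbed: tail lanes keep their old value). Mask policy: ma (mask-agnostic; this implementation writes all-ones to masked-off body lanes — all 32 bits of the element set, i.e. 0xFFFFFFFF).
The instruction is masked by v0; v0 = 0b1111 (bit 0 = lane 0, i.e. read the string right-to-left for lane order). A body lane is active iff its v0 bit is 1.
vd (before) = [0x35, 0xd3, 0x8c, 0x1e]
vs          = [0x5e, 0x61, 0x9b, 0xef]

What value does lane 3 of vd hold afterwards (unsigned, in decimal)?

vd[3] = 30

lanes per group: 128·1/32 = 4
vl ← min(1, 4) = 1
lane  0: sub(0x35,0x5e) ⇒ 0xffffffd7
lane  1: tail/keep ⇒ 0xd3
lane  2: tail/keep ⇒ 0x8c
lane  3: tail/keep ⇒ 0x1e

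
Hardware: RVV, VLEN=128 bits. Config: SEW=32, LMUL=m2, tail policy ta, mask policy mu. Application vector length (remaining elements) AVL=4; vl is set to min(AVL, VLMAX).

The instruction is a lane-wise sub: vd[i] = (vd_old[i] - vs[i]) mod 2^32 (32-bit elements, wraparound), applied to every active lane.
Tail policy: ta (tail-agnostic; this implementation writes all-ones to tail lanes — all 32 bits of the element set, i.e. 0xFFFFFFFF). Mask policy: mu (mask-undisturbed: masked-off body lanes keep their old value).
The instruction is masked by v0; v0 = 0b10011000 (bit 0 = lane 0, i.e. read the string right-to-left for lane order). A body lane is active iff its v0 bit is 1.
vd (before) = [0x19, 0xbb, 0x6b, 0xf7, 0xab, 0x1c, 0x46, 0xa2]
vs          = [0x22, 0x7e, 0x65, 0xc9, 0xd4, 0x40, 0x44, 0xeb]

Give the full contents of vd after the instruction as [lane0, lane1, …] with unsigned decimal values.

vd = [25, 187, 107, 46, 4294967295, 4294967295, 4294967295, 4294967295]

VLMAX = VLEN×LMUL/SEW = 128×2/32 = 8
vl = min(AVL, VLMAX) = min(4, 8) = 4
vd[0] mask-off/keep -> 0x19
vd[1] mask-off/keep -> 0xbb
vd[2] mask-off/keep -> 0x6b
vd[3] sub(0xf7,0xc9) -> 0x2e
vd[4] tail/ones -> 0xffffffff
vd[5] tail/ones -> 0xffffffff
vd[6] tail/ones -> 0xffffffff
vd[7] tail/ones -> 0xffffffff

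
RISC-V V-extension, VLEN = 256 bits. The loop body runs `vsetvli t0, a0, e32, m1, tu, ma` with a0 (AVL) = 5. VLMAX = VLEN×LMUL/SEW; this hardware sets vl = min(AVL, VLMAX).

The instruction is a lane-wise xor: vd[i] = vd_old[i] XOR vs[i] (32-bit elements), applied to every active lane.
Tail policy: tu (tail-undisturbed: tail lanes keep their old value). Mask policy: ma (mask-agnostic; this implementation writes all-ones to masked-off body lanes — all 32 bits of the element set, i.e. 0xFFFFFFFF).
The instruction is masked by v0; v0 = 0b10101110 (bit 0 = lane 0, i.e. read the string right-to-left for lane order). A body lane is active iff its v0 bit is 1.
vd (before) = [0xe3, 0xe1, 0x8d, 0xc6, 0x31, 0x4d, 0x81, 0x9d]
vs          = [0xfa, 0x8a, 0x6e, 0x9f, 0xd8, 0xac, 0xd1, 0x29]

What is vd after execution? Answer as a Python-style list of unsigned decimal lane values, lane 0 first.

VLMAX = VLEN×LMUL/SEW = 256×1/32 = 8
vl = min(AVL, VLMAX) = min(5, 8) = 5
  i=0: mask-off/ones → 4294967295
  i=1: xor(0xe1,0x8a) → 107
  i=2: xor(0x8d,0x6e) → 227
  i=3: xor(0xc6,0x9f) → 89
  i=4: mask-off/ones → 4294967295
  i=5: tail/keep → 77
  i=6: tail/keep → 129
  i=7: tail/keep → 157

vd = [4294967295, 107, 227, 89, 4294967295, 77, 129, 157]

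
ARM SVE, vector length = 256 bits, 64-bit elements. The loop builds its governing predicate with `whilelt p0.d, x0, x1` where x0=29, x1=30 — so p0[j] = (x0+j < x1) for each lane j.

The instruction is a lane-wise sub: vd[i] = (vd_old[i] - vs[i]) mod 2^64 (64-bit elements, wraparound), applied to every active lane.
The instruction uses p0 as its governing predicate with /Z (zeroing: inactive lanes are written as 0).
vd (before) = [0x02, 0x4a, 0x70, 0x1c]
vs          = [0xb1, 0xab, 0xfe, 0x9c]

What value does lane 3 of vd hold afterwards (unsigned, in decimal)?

vd[3] = 0

register lanes = 256/64 = 4
whilelt: lane j active iff 29+j < 30 → j < 1 → 1 active
vd[0] sub(0x02,0xb1) -> 0xffffffffffffff51
vd[1] tail/zero -> 0x00
vd[2] tail/zero -> 0x00
vd[3] tail/zero -> 0x00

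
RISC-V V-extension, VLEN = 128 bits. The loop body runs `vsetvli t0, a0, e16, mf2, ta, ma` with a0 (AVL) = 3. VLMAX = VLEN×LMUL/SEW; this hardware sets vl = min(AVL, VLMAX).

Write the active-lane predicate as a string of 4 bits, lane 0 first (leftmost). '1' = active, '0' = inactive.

predicate = 1110

VLMAX = VLEN×LMUL/SEW = 128×1/2/16 = 4
AVL=3 ≤ VLMAX=4, so vl = 3
bits (lane 0 leftmost): 1110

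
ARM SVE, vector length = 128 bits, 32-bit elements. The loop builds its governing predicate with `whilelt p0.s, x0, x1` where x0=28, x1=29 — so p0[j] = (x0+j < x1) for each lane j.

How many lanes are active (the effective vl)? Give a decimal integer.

vl = 1

register lanes = 128/32 = 4
p0[j] = (28+j < 29); true for j=0..0 → 1 lanes set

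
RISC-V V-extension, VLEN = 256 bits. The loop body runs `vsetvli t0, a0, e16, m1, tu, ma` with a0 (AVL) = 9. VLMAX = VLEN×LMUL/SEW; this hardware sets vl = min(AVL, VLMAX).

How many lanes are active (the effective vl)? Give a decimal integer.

vl = 9

VLMAX = (256 × 1) / 16 = 16 lanes
AVL=9 ≤ VLMAX=16, so vl = 9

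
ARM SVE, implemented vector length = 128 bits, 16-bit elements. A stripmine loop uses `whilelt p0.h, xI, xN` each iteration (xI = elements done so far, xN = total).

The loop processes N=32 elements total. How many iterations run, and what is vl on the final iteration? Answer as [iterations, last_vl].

lane count: 128 div 16 = 8
32 elements at 8/iter → 4 passes, remainder 8 on the last

[iterations, last_vl] = [4, 8]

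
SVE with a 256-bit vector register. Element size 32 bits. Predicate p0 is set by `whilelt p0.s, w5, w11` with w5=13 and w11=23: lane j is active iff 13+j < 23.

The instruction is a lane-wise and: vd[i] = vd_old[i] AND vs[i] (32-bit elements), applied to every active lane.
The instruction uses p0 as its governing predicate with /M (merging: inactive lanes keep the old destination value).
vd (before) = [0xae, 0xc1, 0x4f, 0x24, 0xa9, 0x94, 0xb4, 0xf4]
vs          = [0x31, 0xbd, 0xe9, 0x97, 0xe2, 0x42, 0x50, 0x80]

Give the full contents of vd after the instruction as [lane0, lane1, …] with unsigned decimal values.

register lanes = 256/32 = 8
whilelt: lane j active iff 13+j < 23 → j < 10 → 8 active
vd[0] and(0xae,0x31) -> 0x20
vd[1] and(0xc1,0xbd) -> 0x81
vd[2] and(0x4f,0xe9) -> 0x49
vd[3] and(0x24,0x97) -> 0x04
vd[4] and(0xa9,0xe2) -> 0xa0
vd[5] and(0x94,0x42) -> 0x00
vd[6] and(0xb4,0x50) -> 0x10
vd[7] and(0xf4,0x80) -> 0x80

vd = [32, 129, 73, 4, 160, 0, 16, 128]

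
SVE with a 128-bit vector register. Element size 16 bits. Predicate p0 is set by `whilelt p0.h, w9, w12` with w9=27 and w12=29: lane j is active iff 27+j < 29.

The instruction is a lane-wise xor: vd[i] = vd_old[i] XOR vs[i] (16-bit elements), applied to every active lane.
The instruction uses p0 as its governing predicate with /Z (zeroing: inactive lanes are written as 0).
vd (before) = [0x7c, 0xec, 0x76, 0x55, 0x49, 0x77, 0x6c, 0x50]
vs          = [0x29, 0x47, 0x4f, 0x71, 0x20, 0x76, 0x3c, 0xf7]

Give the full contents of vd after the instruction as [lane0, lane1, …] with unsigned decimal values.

128-bit reg / 16-bit elem → 8 lanes
whilelt: lane j active iff 27+j < 29 → j < 2 → 2 active
  i=0: xor(0x7c,0x29) → 85
  i=1: xor(0xec,0x47) → 171
  i=2: tail/zero → 0
  i=3: tail/zero → 0
  i=4: tail/zero → 0
  i=5: tail/zero → 0
  i=6: tail/zero → 0
  i=7: tail/zero → 0

vd = [85, 171, 0, 0, 0, 0, 0, 0]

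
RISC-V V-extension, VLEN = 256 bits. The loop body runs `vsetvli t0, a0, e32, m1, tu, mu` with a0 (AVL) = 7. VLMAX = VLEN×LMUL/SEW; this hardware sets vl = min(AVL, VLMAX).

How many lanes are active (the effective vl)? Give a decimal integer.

vl = 7

VLMAX = (256 × 1) / 32 = 8 lanes
vl ← min(7, 8) = 7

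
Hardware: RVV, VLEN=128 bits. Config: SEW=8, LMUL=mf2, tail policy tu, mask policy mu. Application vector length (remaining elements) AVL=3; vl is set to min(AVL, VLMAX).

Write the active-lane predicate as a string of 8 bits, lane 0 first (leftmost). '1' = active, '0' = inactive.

predicate = 11100000

VLMAX = VLEN×LMUL/SEW = 128×1/2/8 = 8
vl = min(AVL, VLMAX) = min(3, 8) = 3
bits (lane 0 leftmost): 11100000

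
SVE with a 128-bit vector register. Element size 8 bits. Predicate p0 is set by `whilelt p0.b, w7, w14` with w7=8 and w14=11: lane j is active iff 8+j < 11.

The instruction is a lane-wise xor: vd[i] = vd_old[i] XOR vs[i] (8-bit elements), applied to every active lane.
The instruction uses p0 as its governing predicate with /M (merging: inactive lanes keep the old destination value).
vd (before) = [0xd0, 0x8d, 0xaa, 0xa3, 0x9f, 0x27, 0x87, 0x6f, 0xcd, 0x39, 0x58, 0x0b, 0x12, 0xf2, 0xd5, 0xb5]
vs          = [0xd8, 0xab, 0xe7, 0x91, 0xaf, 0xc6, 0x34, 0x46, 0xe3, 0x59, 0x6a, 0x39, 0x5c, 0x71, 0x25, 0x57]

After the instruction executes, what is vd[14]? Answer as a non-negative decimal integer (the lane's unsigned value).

vd[14] = 213

register lanes = 128/8 = 16
active while 8+j < 11, i.e. j ∈ [0,3) capped at 16 ⇒ 3
[0] xor(0xd0,0xd8) = 0x08
[1] xor(0x8d,0xab) = 0x26
[2] xor(0xaa,0xe7) = 0x4d
[3] tail/keep = 0xa3
[4] tail/keep = 0x9f
[5] tail/keep = 0x27
[6] tail/keep = 0x87
[7] tail/keep = 0x6f
[8] tail/keep = 0xcd
[9] tail/keep = 0x39
[10] tail/keep = 0x58
[11] tail/keep = 0x0b
[12] tail/keep = 0x12
[13] tail/keep = 0xf2
[14] tail/keep = 0xd5
[15] tail/keep = 0xb5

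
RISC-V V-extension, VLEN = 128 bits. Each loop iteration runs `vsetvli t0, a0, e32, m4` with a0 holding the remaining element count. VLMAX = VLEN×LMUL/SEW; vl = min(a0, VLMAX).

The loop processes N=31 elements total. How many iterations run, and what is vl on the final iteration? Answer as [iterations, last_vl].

VLMAX = VLEN×LMUL/SEW = 128×4/32 = 16
31 elements at 16/iter → 2 passes, remainder 15 on the last

[iterations, last_vl] = [2, 15]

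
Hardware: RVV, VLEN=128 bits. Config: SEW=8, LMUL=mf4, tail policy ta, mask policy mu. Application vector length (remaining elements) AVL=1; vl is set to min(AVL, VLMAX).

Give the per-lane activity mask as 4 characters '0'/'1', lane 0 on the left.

VLMAX = (128 × 1/4) / 8 = 4 lanes
vl ← min(1, 4) = 1
bits (lane 0 leftmost): 1000

predicate = 1000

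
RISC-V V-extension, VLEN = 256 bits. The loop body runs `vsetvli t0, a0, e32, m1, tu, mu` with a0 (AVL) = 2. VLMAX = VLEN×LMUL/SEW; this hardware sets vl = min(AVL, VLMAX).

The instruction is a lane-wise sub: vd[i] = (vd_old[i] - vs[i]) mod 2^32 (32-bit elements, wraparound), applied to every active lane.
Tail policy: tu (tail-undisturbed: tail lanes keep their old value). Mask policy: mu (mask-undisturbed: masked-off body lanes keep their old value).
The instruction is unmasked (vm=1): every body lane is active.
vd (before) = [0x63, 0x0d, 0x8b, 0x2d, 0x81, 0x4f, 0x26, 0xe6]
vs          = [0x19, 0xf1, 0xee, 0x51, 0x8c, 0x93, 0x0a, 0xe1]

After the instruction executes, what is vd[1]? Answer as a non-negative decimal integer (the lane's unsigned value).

vd[1] = 4294967068

lanes per group: 256·1/32 = 8
vl = min(AVL, VLMAX) = min(2, 8) = 2
[0] sub(0x63,0x19) = 0x4a
[1] sub(0x0d,0xf1) = 0xffffff1c
[2] tail/keep = 0x8b
[3] tail/keep = 0x2d
[4] tail/keep = 0x81
[5] tail/keep = 0x4f
[6] tail/keep = 0x26
[7] tail/keep = 0xe6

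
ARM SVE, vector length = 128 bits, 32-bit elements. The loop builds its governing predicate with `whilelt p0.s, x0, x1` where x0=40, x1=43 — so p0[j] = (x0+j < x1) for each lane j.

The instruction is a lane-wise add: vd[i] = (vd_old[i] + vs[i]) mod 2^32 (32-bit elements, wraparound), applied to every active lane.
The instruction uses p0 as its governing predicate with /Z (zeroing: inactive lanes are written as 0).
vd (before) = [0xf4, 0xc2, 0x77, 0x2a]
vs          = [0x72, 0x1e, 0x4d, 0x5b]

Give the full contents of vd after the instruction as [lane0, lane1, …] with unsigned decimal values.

vd = [358, 224, 196, 0]

register lanes = 128/32 = 4
whilelt: lane j active iff 40+j < 43 → j < 3 → 3 active
  i=0: add(0xf4,0x72) → 358
  i=1: add(0xc2,0x1e) → 224
  i=2: add(0x77,0x4d) → 196
  i=3: tail/zero → 0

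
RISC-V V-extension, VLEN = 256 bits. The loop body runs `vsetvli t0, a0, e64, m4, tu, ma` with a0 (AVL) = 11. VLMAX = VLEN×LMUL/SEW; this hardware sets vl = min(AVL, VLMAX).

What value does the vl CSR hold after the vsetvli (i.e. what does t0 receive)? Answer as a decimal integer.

lanes per group: 256·4/64 = 16
vl ← min(11, 16) = 11

vl = 11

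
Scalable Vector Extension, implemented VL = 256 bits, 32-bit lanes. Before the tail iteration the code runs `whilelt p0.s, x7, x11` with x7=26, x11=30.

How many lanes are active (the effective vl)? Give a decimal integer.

vl = 4

register lanes = 256/32 = 8
p0[j] = (26+j < 30); true for j=0..3 → 4 lanes set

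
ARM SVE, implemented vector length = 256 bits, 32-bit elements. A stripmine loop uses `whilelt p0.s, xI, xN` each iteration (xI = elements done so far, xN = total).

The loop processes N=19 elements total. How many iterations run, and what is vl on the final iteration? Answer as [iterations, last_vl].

lane count: 256 div 32 = 8
iterations = ceil(19/8) = 3; final-pass vl = 3

[iterations, last_vl] = [3, 3]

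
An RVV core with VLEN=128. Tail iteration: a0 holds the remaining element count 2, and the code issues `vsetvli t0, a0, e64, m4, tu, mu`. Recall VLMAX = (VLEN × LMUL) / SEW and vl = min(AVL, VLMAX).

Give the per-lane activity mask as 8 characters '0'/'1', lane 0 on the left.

predicate = 11000000

VLMAX = VLEN×LMUL/SEW = 128×4/64 = 8
vl ← min(2, 8) = 2
bits (lane 0 leftmost): 11000000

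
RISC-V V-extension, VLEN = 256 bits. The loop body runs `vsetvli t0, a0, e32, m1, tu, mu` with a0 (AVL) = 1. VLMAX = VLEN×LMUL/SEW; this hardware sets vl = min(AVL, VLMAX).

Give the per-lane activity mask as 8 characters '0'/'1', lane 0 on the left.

predicate = 10000000

lanes per group: 256·1/32 = 8
vl ← min(1, 8) = 1
bits (lane 0 leftmost): 10000000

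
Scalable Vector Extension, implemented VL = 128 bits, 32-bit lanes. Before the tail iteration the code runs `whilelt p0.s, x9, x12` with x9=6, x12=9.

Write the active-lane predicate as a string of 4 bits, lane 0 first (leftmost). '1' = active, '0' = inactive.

register lanes = 128/32 = 4
active while 6+j < 9, i.e. j ∈ [0,3) capped at 4 ⇒ 3
bits (lane 0 leftmost): 1110

predicate = 1110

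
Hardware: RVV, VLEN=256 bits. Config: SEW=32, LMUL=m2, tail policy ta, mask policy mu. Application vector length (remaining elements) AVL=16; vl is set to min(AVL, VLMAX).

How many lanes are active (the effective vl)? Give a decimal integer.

VLMAX = (256 × 2) / 32 = 16 lanes
vl ← min(16, 16) = 16

vl = 16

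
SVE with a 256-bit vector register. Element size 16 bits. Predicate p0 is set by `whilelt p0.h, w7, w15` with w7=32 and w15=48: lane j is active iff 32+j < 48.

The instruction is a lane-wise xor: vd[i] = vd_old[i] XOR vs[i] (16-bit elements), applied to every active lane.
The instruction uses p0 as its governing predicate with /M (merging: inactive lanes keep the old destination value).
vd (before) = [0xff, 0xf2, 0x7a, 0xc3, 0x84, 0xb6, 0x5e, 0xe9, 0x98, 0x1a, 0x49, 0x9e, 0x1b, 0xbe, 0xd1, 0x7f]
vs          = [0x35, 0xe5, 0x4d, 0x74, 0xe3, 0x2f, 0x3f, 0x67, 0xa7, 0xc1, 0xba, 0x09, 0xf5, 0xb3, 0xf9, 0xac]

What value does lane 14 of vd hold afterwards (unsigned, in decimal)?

vd[14] = 40

256-bit reg / 16-bit elem → 16 lanes
whilelt: lane j active iff 32+j < 48 → j < 16 → 16 active
  i=0: xor(0xff,0x35) → 202
  i=1: xor(0xf2,0xe5) → 23
  i=2: xor(0x7a,0x4d) → 55
  i=3: xor(0xc3,0x74) → 183
  i=4: xor(0x84,0xe3) → 103
  i=5: xor(0xb6,0x2f) → 153
  i=6: xor(0x5e,0x3f) → 97
  i=7: xor(0xe9,0x67) → 142
  i=8: xor(0x98,0xa7) → 63
  i=9: xor(0x1a,0xc1) → 219
  i=10: xor(0x49,0xba) → 243
  i=11: xor(0x9e,0x09) → 151
  i=12: xor(0x1b,0xf5) → 238
  i=13: xor(0xbe,0xb3) → 13
  i=14: xor(0xd1,0xf9) → 40
  i=15: xor(0x7f,0xac) → 211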